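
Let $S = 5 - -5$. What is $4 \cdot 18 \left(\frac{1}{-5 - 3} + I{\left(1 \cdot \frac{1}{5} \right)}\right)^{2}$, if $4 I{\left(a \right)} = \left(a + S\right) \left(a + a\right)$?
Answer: $\frac{288369}{5000} \approx 57.674$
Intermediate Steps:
$S = 10$ ($S = 5 + 5 = 10$)
$I{\left(a \right)} = \frac{a \left(10 + a\right)}{2}$ ($I{\left(a \right)} = \frac{\left(a + 10\right) \left(a + a\right)}{4} = \frac{\left(10 + a\right) 2 a}{4} = \frac{2 a \left(10 + a\right)}{4} = \frac{a \left(10 + a\right)}{2}$)
$4 \cdot 18 \left(\frac{1}{-5 - 3} + I{\left(1 \cdot \frac{1}{5} \right)}\right)^{2} = 4 \cdot 18 \left(\frac{1}{-5 - 3} + \frac{1 \cdot \frac{1}{5} \left(10 + 1 \cdot \frac{1}{5}\right)}{2}\right)^{2} = 72 \left(\frac{1}{-8} + \frac{1 \cdot \frac{1}{5} \left(10 + 1 \cdot \frac{1}{5}\right)}{2}\right)^{2} = 72 \left(- \frac{1}{8} + \frac{1}{2} \cdot \frac{1}{5} \left(10 + \frac{1}{5}\right)\right)^{2} = 72 \left(- \frac{1}{8} + \frac{1}{2} \cdot \frac{1}{5} \cdot \frac{51}{5}\right)^{2} = 72 \left(- \frac{1}{8} + \frac{51}{50}\right)^{2} = 72 \left(\frac{179}{200}\right)^{2} = 72 \cdot \frac{32041}{40000} = \frac{288369}{5000}$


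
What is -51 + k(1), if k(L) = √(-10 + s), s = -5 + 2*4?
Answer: -51 + I*√7 ≈ -51.0 + 2.6458*I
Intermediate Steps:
s = 3 (s = -5 + 8 = 3)
k(L) = I*√7 (k(L) = √(-10 + 3) = √(-7) = I*√7)
-51 + k(1) = -51 + I*√7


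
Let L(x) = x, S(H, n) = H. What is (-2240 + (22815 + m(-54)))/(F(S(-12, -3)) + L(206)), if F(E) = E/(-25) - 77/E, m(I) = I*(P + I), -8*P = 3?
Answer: 7053375/63869 ≈ 110.44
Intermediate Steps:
P = -3/8 (P = -⅛*3 = -3/8 ≈ -0.37500)
m(I) = I*(-3/8 + I)
F(E) = -77/E - E/25 (F(E) = E*(-1/25) - 77/E = -E/25 - 77/E = -77/E - E/25)
(-2240 + (22815 + m(-54)))/(F(S(-12, -3)) + L(206)) = (-2240 + (22815 + (⅛)*(-54)*(-3 + 8*(-54))))/((-77/(-12) - 1/25*(-12)) + 206) = (-2240 + (22815 + (⅛)*(-54)*(-3 - 432)))/((-77*(-1/12) + 12/25) + 206) = (-2240 + (22815 + (⅛)*(-54)*(-435)))/((77/12 + 12/25) + 206) = (-2240 + (22815 + 11745/4))/(2069/300 + 206) = (-2240 + 103005/4)/(63869/300) = (94045/4)*(300/63869) = 7053375/63869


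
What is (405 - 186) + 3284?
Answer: 3503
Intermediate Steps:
(405 - 186) + 3284 = 219 + 3284 = 3503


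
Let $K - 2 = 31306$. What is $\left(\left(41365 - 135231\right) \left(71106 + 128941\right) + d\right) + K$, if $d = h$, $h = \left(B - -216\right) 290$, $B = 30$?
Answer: $-18777509054$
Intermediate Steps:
$K = 31308$ ($K = 2 + 31306 = 31308$)
$h = 71340$ ($h = \left(30 - -216\right) 290 = \left(30 + 216\right) 290 = 246 \cdot 290 = 71340$)
$d = 71340$
$\left(\left(41365 - 135231\right) \left(71106 + 128941\right) + d\right) + K = \left(\left(41365 - 135231\right) \left(71106 + 128941\right) + 71340\right) + 31308 = \left(\left(-93866\right) 200047 + 71340\right) + 31308 = \left(-18777611702 + 71340\right) + 31308 = -18777540362 + 31308 = -18777509054$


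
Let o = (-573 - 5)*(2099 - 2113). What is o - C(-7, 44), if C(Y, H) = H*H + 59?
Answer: 6097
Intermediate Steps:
C(Y, H) = 59 + H**2 (C(Y, H) = H**2 + 59 = 59 + H**2)
o = 8092 (o = -578*(-14) = 8092)
o - C(-7, 44) = 8092 - (59 + 44**2) = 8092 - (59 + 1936) = 8092 - 1*1995 = 8092 - 1995 = 6097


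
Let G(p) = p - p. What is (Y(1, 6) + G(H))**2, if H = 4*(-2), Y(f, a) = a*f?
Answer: 36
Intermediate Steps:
H = -8
G(p) = 0
(Y(1, 6) + G(H))**2 = (6*1 + 0)**2 = (6 + 0)**2 = 6**2 = 36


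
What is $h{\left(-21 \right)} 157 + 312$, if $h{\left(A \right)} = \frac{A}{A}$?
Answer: $469$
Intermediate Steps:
$h{\left(A \right)} = 1$
$h{\left(-21 \right)} 157 + 312 = 1 \cdot 157 + 312 = 157 + 312 = 469$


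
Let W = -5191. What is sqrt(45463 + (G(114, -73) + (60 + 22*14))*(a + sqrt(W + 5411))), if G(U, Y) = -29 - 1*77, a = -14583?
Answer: sqrt(-3775283 + 524*sqrt(55)) ≈ 1942.0*I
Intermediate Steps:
G(U, Y) = -106 (G(U, Y) = -29 - 77 = -106)
sqrt(45463 + (G(114, -73) + (60 + 22*14))*(a + sqrt(W + 5411))) = sqrt(45463 + (-106 + (60 + 22*14))*(-14583 + sqrt(-5191 + 5411))) = sqrt(45463 + (-106 + (60 + 308))*(-14583 + sqrt(220))) = sqrt(45463 + (-106 + 368)*(-14583 + 2*sqrt(55))) = sqrt(45463 + 262*(-14583 + 2*sqrt(55))) = sqrt(45463 + (-3820746 + 524*sqrt(55))) = sqrt(-3775283 + 524*sqrt(55))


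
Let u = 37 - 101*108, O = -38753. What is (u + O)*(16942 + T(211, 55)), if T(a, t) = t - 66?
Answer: -840183944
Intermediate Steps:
T(a, t) = -66 + t
u = -10871 (u = 37 - 10908 = -10871)
(u + O)*(16942 + T(211, 55)) = (-10871 - 38753)*(16942 + (-66 + 55)) = -49624*(16942 - 11) = -49624*16931 = -840183944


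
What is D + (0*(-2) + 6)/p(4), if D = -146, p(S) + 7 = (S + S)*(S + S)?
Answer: -2772/19 ≈ -145.89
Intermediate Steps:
p(S) = -7 + 4*S² (p(S) = -7 + (S + S)*(S + S) = -7 + (2*S)*(2*S) = -7 + 4*S²)
D + (0*(-2) + 6)/p(4) = -146 + (0*(-2) + 6)/(-7 + 4*4²) = -146 + (0 + 6)/(-7 + 4*16) = -146 + 6/(-7 + 64) = -146 + 6/57 = -146 + 6*(1/57) = -146 + 2/19 = -2772/19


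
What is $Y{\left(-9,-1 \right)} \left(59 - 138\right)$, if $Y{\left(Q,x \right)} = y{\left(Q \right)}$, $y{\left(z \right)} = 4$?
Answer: $-316$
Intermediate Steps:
$Y{\left(Q,x \right)} = 4$
$Y{\left(-9,-1 \right)} \left(59 - 138\right) = 4 \left(59 - 138\right) = 4 \left(-79\right) = -316$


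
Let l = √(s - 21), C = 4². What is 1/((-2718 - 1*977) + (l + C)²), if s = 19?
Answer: -I/(32*√2 + 3441*I) ≈ -0.00029056 - 3.8214e-6*I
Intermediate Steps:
C = 16
l = I*√2 (l = √(19 - 21) = √(-2) = I*√2 ≈ 1.4142*I)
1/((-2718 - 1*977) + (l + C)²) = 1/((-2718 - 1*977) + (I*√2 + 16)²) = 1/((-2718 - 977) + (16 + I*√2)²) = 1/(-3695 + (16 + I*√2)²)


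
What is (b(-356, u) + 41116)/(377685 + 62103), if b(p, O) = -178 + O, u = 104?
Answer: 20521/219894 ≈ 0.093322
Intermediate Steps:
(b(-356, u) + 41116)/(377685 + 62103) = ((-178 + 104) + 41116)/(377685 + 62103) = (-74 + 41116)/439788 = 41042*(1/439788) = 20521/219894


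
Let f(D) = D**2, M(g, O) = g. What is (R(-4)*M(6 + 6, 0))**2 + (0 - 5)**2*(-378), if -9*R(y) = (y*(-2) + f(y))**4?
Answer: 195689437974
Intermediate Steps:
R(y) = -(y**2 - 2*y)**4/9 (R(y) = -(y*(-2) + y**2)**4/9 = -(-2*y + y**2)**4/9 = -(y**2 - 2*y)**4/9)
(R(-4)*M(6 + 6, 0))**2 + (0 - 5)**2*(-378) = ((-1/9*(-4)**4*(-2 - 4)**4)*(6 + 6))**2 + (0 - 5)**2*(-378) = (-1/9*256*(-6)**4*12)**2 + (-5)**2*(-378) = (-1/9*256*1296*12)**2 + 25*(-378) = (-36864*12)**2 - 9450 = (-442368)**2 - 9450 = 195689447424 - 9450 = 195689437974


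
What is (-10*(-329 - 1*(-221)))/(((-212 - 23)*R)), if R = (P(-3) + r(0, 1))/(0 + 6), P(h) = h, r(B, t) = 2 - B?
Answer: 1296/47 ≈ 27.574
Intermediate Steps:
R = -1/6 (R = (-3 + (2 - 1*0))/(0 + 6) = (-3 + (2 + 0))/6 = (-3 + 2)*(1/6) = -1*1/6 = -1/6 ≈ -0.16667)
(-10*(-329 - 1*(-221)))/(((-212 - 23)*R)) = (-10*(-329 - 1*(-221)))/(((-212 - 23)*(-1/6))) = (-10*(-329 + 221))/((-235*(-1/6))) = (-10*(-108))/(235/6) = 1080*(6/235) = 1296/47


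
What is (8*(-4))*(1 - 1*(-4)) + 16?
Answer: -144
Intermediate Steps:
(8*(-4))*(1 - 1*(-4)) + 16 = -32*(1 + 4) + 16 = -32*5 + 16 = -160 + 16 = -144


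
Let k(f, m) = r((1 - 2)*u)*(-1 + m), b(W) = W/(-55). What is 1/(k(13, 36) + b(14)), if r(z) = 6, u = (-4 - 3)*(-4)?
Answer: 55/11536 ≈ 0.0047677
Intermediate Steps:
u = 28 (u = -7*(-4) = 28)
b(W) = -W/55 (b(W) = W*(-1/55) = -W/55)
k(f, m) = -6 + 6*m (k(f, m) = 6*(-1 + m) = -6 + 6*m)
1/(k(13, 36) + b(14)) = 1/((-6 + 6*36) - 1/55*14) = 1/((-6 + 216) - 14/55) = 1/(210 - 14/55) = 1/(11536/55) = 55/11536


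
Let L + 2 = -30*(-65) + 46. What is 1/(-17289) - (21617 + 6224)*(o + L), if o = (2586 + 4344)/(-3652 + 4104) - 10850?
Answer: 8510788316941/34578 ≈ 2.4613e+8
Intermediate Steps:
L = 1994 (L = -2 + (-30*(-65) + 46) = -2 + (1950 + 46) = -2 + 1996 = 1994)
o = -2448635/226 (o = 6930/452 - 10850 = 6930*(1/452) - 10850 = 3465/226 - 10850 = -2448635/226 ≈ -10835.)
1/(-17289) - (21617 + 6224)*(o + L) = 1/(-17289) - (21617 + 6224)*(-2448635/226 + 1994) = -1/17289 - 27841*(-1997991)/226 = -1/17289 - 1*(-55626067431/226) = -1/17289 + 55626067431/226 = 8510788316941/34578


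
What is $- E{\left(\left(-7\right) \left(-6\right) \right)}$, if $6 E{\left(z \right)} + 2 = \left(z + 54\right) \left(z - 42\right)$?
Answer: $\frac{1}{3} \approx 0.33333$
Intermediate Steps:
$E{\left(z \right)} = - \frac{1}{3} + \frac{\left(-42 + z\right) \left(54 + z\right)}{6}$ ($E{\left(z \right)} = - \frac{1}{3} + \frac{\left(z + 54\right) \left(z - 42\right)}{6} = - \frac{1}{3} + \frac{\left(54 + z\right) \left(-42 + z\right)}{6} = - \frac{1}{3} + \frac{\left(-42 + z\right) \left(54 + z\right)}{6}$)
$- E{\left(\left(-7\right) \left(-6\right) \right)} = - (- \frac{1135}{3} + 2 \left(\left(-7\right) \left(-6\right)\right) + \frac{\left(\left(-7\right) \left(-6\right)\right)^{2}}{6}) = - (- \frac{1135}{3} + 2 \cdot 42 + \frac{42^{2}}{6}) = - (- \frac{1135}{3} + 84 + \frac{1}{6} \cdot 1764) = - (- \frac{1135}{3} + 84 + 294) = \left(-1\right) \left(- \frac{1}{3}\right) = \frac{1}{3}$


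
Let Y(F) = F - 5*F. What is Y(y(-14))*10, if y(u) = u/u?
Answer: -40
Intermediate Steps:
y(u) = 1
Y(F) = -4*F
Y(y(-14))*10 = -4*1*10 = -4*10 = -40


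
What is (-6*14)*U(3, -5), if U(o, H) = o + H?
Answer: 168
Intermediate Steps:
U(o, H) = H + o
(-6*14)*U(3, -5) = (-6*14)*(-5 + 3) = -84*(-2) = 168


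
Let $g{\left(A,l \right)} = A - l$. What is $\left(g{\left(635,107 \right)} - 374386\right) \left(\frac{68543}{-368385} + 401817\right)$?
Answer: $- \frac{55339690031993716}{368385} \approx -1.5022 \cdot 10^{11}$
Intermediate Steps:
$\left(g{\left(635,107 \right)} - 374386\right) \left(\frac{68543}{-368385} + 401817\right) = \left(\left(635 - 107\right) - 374386\right) \left(\frac{68543}{-368385} + 401817\right) = \left(\left(635 - 107\right) - 374386\right) \left(68543 \left(- \frac{1}{368385}\right) + 401817\right) = \left(528 - 374386\right) \left(- \frac{68543}{368385} + 401817\right) = \left(-373858\right) \frac{148023287002}{368385} = - \frac{55339690031993716}{368385}$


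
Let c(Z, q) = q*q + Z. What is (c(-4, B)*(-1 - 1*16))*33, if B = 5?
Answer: -11781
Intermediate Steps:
c(Z, q) = Z + q² (c(Z, q) = q² + Z = Z + q²)
(c(-4, B)*(-1 - 1*16))*33 = ((-4 + 5²)*(-1 - 1*16))*33 = ((-4 + 25)*(-1 - 16))*33 = (21*(-17))*33 = -357*33 = -11781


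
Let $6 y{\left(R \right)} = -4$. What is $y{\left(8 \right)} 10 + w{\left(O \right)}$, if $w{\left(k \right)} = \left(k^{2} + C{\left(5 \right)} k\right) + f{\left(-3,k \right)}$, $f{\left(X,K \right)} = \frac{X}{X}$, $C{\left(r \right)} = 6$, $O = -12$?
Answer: $\frac{199}{3} \approx 66.333$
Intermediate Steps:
$y{\left(R \right)} = - \frac{2}{3}$ ($y{\left(R \right)} = \frac{1}{6} \left(-4\right) = - \frac{2}{3}$)
$f{\left(X,K \right)} = 1$
$w{\left(k \right)} = 1 + k^{2} + 6 k$ ($w{\left(k \right)} = \left(k^{2} + 6 k\right) + 1 = 1 + k^{2} + 6 k$)
$y{\left(8 \right)} 10 + w{\left(O \right)} = \left(- \frac{2}{3}\right) 10 + \left(1 + \left(-12\right)^{2} + 6 \left(-12\right)\right) = - \frac{20}{3} + \left(1 + 144 - 72\right) = - \frac{20}{3} + 73 = \frac{199}{3}$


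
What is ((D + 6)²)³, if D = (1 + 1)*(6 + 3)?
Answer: 191102976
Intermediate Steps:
D = 18 (D = 2*9 = 18)
((D + 6)²)³ = ((18 + 6)²)³ = (24²)³ = 576³ = 191102976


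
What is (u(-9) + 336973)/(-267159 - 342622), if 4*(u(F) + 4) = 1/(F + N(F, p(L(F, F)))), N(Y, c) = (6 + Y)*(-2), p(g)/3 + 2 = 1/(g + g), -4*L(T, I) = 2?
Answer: -4043627/7317372 ≈ -0.55261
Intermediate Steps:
L(T, I) = -½ (L(T, I) = -¼*2 = -½)
p(g) = -6 + 3/(2*g) (p(g) = -6 + 3/(g + g) = -6 + 3/((2*g)) = -6 + 3*(1/(2*g)) = -6 + 3/(2*g))
N(Y, c) = -12 - 2*Y
u(F) = -4 + 1/(4*(-12 - F)) (u(F) = -4 + 1/(4*(F + (-12 - 2*F))) = -4 + 1/(4*(-12 - F)))
(u(-9) + 336973)/(-267159 - 342622) = ((193 + 16*(-9))/(4*(-12 - 1*(-9))) + 336973)/(-267159 - 342622) = ((193 - 144)/(4*(-12 + 9)) + 336973)/(-609781) = ((¼)*49/(-3) + 336973)*(-1/609781) = ((¼)*(-⅓)*49 + 336973)*(-1/609781) = (-49/12 + 336973)*(-1/609781) = (4043627/12)*(-1/609781) = -4043627/7317372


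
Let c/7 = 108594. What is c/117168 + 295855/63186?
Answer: 6891340169/616948104 ≈ 11.170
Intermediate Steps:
c = 760158 (c = 7*108594 = 760158)
c/117168 + 295855/63186 = 760158/117168 + 295855/63186 = 760158*(1/117168) + 295855*(1/63186) = 126693/19528 + 295855/63186 = 6891340169/616948104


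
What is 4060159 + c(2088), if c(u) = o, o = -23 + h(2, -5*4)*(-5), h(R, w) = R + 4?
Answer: 4060106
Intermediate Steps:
h(R, w) = 4 + R
o = -53 (o = -23 + (4 + 2)*(-5) = -23 + 6*(-5) = -23 - 30 = -53)
c(u) = -53
4060159 + c(2088) = 4060159 - 53 = 4060106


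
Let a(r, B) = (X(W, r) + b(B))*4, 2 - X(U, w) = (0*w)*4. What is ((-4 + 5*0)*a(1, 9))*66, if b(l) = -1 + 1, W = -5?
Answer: -2112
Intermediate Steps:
X(U, w) = 2 (X(U, w) = 2 - 0*w*4 = 2 - 0*4 = 2 - 1*0 = 2 + 0 = 2)
b(l) = 0
a(r, B) = 8 (a(r, B) = (2 + 0)*4 = 2*4 = 8)
((-4 + 5*0)*a(1, 9))*66 = ((-4 + 5*0)*8)*66 = ((-4 + 0)*8)*66 = -4*8*66 = -32*66 = -2112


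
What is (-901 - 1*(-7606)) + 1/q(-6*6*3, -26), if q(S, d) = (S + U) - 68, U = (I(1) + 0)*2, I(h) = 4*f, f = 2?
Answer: 1072799/160 ≈ 6705.0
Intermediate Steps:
I(h) = 8 (I(h) = 4*2 = 8)
U = 16 (U = (8 + 0)*2 = 8*2 = 16)
q(S, d) = -52 + S (q(S, d) = (S + 16) - 68 = (16 + S) - 68 = -52 + S)
(-901 - 1*(-7606)) + 1/q(-6*6*3, -26) = (-901 - 1*(-7606)) + 1/(-52 - 6*6*3) = (-901 + 7606) + 1/(-52 - 36*3) = 6705 + 1/(-52 - 108) = 6705 + 1/(-160) = 6705 - 1/160 = 1072799/160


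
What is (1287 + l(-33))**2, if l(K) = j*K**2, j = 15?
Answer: 310534884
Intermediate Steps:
l(K) = 15*K**2
(1287 + l(-33))**2 = (1287 + 15*(-33)**2)**2 = (1287 + 15*1089)**2 = (1287 + 16335)**2 = 17622**2 = 310534884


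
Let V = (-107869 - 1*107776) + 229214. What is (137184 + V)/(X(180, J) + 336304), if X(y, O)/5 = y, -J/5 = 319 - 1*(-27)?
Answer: 150753/337204 ≈ 0.44707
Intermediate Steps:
J = -1730 (J = -5*(319 - 1*(-27)) = -5*(319 + 27) = -5*346 = -1730)
X(y, O) = 5*y
V = 13569 (V = (-107869 - 107776) + 229214 = -215645 + 229214 = 13569)
(137184 + V)/(X(180, J) + 336304) = (137184 + 13569)/(5*180 + 336304) = 150753/(900 + 336304) = 150753/337204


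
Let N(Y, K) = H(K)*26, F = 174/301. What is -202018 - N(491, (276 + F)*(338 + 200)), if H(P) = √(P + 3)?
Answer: -202018 - 26*√13481610303/301 ≈ -2.1205e+5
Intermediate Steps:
F = 174/301 (F = 174*(1/301) = 174/301 ≈ 0.57807)
H(P) = √(3 + P)
N(Y, K) = 26*√(3 + K) (N(Y, K) = √(3 + K)*26 = 26*√(3 + K))
-202018 - N(491, (276 + F)*(338 + 200)) = -202018 - 26*√(3 + (276 + 174/301)*(338 + 200)) = -202018 - 26*√(3 + (83250/301)*538) = -202018 - 26*√(3 + 44788500/301) = -202018 - 26*√(44789403/301) = -202018 - 26*√13481610303/301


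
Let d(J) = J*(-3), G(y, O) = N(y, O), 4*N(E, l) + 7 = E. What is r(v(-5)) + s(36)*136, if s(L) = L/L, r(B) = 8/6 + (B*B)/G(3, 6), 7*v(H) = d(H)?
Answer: 19513/147 ≈ 132.74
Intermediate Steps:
N(E, l) = -7/4 + E/4
G(y, O) = -7/4 + y/4
d(J) = -3*J
v(H) = -3*H/7 (v(H) = (-3*H)/7 = -3*H/7)
r(B) = 4/3 - B**2 (r(B) = 8/6 + (B*B)/(-7/4 + (1/4)*3) = 8*(1/6) + B**2/(-7/4 + 3/4) = 4/3 + B**2/(-1) = 4/3 + B**2*(-1) = 4/3 - B**2)
s(L) = 1
r(v(-5)) + s(36)*136 = (4/3 - (-3/7*(-5))**2) + 1*136 = (4/3 - (15/7)**2) + 136 = (4/3 - 1*225/49) + 136 = (4/3 - 225/49) + 136 = -479/147 + 136 = 19513/147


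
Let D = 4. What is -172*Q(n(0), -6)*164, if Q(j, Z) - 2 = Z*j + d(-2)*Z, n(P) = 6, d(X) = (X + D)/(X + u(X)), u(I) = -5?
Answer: 6375008/7 ≈ 9.1072e+5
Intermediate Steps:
d(X) = (4 + X)/(-5 + X) (d(X) = (X + 4)/(X - 5) = (4 + X)/(-5 + X))
Q(j, Z) = 2 - 2*Z/7 + Z*j (Q(j, Z) = 2 + (Z*j + ((4 - 2)/(-5 - 2))*Z) = 2 + (Z*j + (2/(-7))*Z) = 2 + (Z*j + (-1/7*2)*Z) = 2 + (Z*j - 2*Z/7) = 2 + (-2*Z/7 + Z*j) = 2 - 2*Z/7 + Z*j)
-172*Q(n(0), -6)*164 = -172*(2 - 2/7*(-6) - 6*6)*164 = -172*(2 + 12/7 - 36)*164 = -172*(-226/7)*164 = (38872/7)*164 = 6375008/7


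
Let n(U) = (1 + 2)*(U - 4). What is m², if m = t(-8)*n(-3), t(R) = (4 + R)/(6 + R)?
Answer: 1764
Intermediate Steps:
n(U) = -12 + 3*U (n(U) = 3*(-4 + U) = -12 + 3*U)
t(R) = (4 + R)/(6 + R)
m = -42 (m = ((4 - 8)/(6 - 8))*(-12 + 3*(-3)) = (-4/(-2))*(-12 - 9) = -½*(-4)*(-21) = 2*(-21) = -42)
m² = (-42)² = 1764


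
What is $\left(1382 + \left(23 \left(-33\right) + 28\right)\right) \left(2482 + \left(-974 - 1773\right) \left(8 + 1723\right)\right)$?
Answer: $-3093926325$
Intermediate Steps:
$\left(1382 + \left(23 \left(-33\right) + 28\right)\right) \left(2482 + \left(-974 - 1773\right) \left(8 + 1723\right)\right) = \left(1382 + \left(-759 + 28\right)\right) \left(2482 - 4755057\right) = \left(1382 - 731\right) \left(2482 - 4755057\right) = 651 \left(-4752575\right) = -3093926325$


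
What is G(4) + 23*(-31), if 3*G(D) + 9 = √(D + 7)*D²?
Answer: -716 + 16*√11/3 ≈ -698.31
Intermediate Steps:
G(D) = -3 + D²*√(7 + D)/3 (G(D) = -3 + (√(D + 7)*D²)/3 = -3 + (√(7 + D)*D²)/3 = -3 + (D²*√(7 + D))/3 = -3 + D²*√(7 + D)/3)
G(4) + 23*(-31) = (-3 + (⅓)*4²*√(7 + 4)) + 23*(-31) = (-3 + (⅓)*16*√11) - 713 = (-3 + 16*√11/3) - 713 = -716 + 16*√11/3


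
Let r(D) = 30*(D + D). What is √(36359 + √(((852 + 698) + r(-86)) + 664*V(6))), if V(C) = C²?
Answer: √(36359 + √20294) ≈ 191.05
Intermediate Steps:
r(D) = 60*D (r(D) = 30*(2*D) = 60*D)
√(36359 + √(((852 + 698) + r(-86)) + 664*V(6))) = √(36359 + √(((852 + 698) + 60*(-86)) + 664*6²)) = √(36359 + √((1550 - 5160) + 664*36)) = √(36359 + √(-3610 + 23904)) = √(36359 + √20294)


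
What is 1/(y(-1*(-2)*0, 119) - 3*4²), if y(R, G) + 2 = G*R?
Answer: -1/50 ≈ -0.020000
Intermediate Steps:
y(R, G) = -2 + G*R
1/(y(-1*(-2)*0, 119) - 3*4²) = 1/((-2 + 119*(-1*(-2)*0)) - 3*4²) = 1/((-2 + 119*(2*0)) - 3*16) = 1/((-2 + 119*0) - 48) = 1/((-2 + 0) - 48) = 1/(-2 - 48) = 1/(-50) = -1/50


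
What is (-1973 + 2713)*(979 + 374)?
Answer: 1001220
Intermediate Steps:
(-1973 + 2713)*(979 + 374) = 740*1353 = 1001220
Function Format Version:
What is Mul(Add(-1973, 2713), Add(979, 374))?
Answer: 1001220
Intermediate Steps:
Mul(Add(-1973, 2713), Add(979, 374)) = Mul(740, 1353) = 1001220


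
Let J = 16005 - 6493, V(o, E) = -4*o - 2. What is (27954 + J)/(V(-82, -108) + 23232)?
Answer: 18733/11779 ≈ 1.5904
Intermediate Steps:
V(o, E) = -2 - 4*o
J = 9512
(27954 + J)/(V(-82, -108) + 23232) = (27954 + 9512)/((-2 - 4*(-82)) + 23232) = 37466/((-2 + 328) + 23232) = 37466/(326 + 23232) = 37466/23558 = 37466*(1/23558) = 18733/11779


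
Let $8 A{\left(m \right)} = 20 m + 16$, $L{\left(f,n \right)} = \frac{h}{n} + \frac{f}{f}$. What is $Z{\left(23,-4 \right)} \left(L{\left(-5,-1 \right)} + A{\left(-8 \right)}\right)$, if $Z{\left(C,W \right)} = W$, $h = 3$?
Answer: $80$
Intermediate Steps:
$L{\left(f,n \right)} = 1 + \frac{3}{n}$ ($L{\left(f,n \right)} = \frac{3}{n} + \frac{f}{f} = \frac{3}{n} + 1 = 1 + \frac{3}{n}$)
$A{\left(m \right)} = 2 + \frac{5 m}{2}$ ($A{\left(m \right)} = \frac{20 m + 16}{8} = \frac{16 + 20 m}{8} = 2 + \frac{5 m}{2}$)
$Z{\left(23,-4 \right)} \left(L{\left(-5,-1 \right)} + A{\left(-8 \right)}\right) = - 4 \left(\frac{3 - 1}{-1} + \left(2 + \frac{5}{2} \left(-8\right)\right)\right) = - 4 \left(\left(-1\right) 2 + \left(2 - 20\right)\right) = - 4 \left(-2 - 18\right) = \left(-4\right) \left(-20\right) = 80$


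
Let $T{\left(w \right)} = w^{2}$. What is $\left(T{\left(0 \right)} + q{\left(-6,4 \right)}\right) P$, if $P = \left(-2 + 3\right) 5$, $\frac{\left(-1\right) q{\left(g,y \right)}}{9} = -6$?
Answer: $270$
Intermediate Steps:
$q{\left(g,y \right)} = 54$ ($q{\left(g,y \right)} = \left(-9\right) \left(-6\right) = 54$)
$P = 5$ ($P = 1 \cdot 5 = 5$)
$\left(T{\left(0 \right)} + q{\left(-6,4 \right)}\right) P = \left(0^{2} + 54\right) 5 = \left(0 + 54\right) 5 = 54 \cdot 5 = 270$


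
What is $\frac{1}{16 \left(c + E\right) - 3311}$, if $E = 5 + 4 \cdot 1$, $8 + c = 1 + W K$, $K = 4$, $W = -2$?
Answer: $- \frac{1}{3407} \approx -0.00029351$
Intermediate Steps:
$c = -15$ ($c = -8 + \left(1 - 8\right) = -8 - 7 = -15$)
$E = 9$ ($E = 5 + 4 = 9$)
$\frac{1}{16 \left(c + E\right) - 3311} = \frac{1}{16 \left(-15 + 9\right) - 3311} = \frac{1}{16 \left(-6\right) - 3311} = \frac{1}{-96 - 3311} = \frac{1}{-3407} = - \frac{1}{3407}$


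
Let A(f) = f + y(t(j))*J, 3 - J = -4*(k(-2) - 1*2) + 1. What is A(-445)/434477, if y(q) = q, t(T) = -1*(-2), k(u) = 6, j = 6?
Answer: -409/434477 ≈ -0.00094136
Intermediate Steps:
t(T) = 2
J = 18 (J = 3 - (-4*(6 - 1*2) + 1) = 3 - (-4*(6 - 2) + 1) = 3 - (-4*4 + 1) = 3 - (-16 + 1) = 3 - 1*(-15) = 3 + 15 = 18)
A(f) = 36 + f (A(f) = f + 2*18 = f + 36 = 36 + f)
A(-445)/434477 = (36 - 445)/434477 = -409*1/434477 = -409/434477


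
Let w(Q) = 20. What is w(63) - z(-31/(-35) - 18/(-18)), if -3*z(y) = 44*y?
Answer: 1668/35 ≈ 47.657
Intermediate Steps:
z(y) = -44*y/3
w(63) - z(-31/(-35) - 18/(-18)) = 20 - (-44)*(-31/(-35) - 18/(-18))/3 = 20 - (-44)*(-31*(-1/35) - 18*(-1/18))/3 = 20 - (-44)*(31/35 + 1)/3 = 20 - (-44)*66/(3*35) = 20 - 1*(-968/35) = 20 + 968/35 = 1668/35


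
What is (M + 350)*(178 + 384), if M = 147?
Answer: 279314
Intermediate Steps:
(M + 350)*(178 + 384) = (147 + 350)*(178 + 384) = 497*562 = 279314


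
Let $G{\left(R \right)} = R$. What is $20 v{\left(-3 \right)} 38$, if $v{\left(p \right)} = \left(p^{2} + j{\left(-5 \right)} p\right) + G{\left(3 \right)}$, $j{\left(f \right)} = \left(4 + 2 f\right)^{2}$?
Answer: $-72960$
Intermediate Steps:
$v{\left(p \right)} = 3 + p^{2} + 36 p$ ($v{\left(p \right)} = \left(p^{2} + 4 \left(2 - 5\right)^{2} p\right) + 3 = \left(p^{2} + 4 \left(-3\right)^{2} p\right) + 3 = \left(p^{2} + 4 \cdot 9 p\right) + 3 = \left(p^{2} + 36 p\right) + 3 = 3 + p^{2} + 36 p$)
$20 v{\left(-3 \right)} 38 = 20 \left(3 + \left(-3\right)^{2} + 36 \left(-3\right)\right) 38 = 20 \left(3 + 9 - 108\right) 38 = 20 \left(-96\right) 38 = \left(-1920\right) 38 = -72960$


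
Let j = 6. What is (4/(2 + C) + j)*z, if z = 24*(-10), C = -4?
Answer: -960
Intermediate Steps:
z = -240
(4/(2 + C) + j)*z = (4/(2 - 4) + 6)*(-240) = (4/(-2) + 6)*(-240) = (4*(-½) + 6)*(-240) = (-2 + 6)*(-240) = 4*(-240) = -960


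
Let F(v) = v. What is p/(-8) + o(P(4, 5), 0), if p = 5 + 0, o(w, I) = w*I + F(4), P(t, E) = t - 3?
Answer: 27/8 ≈ 3.3750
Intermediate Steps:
P(t, E) = -3 + t
o(w, I) = 4 + I*w (o(w, I) = w*I + 4 = I*w + 4 = 4 + I*w)
p = 5
p/(-8) + o(P(4, 5), 0) = 5/(-8) + (4 + 0*(-3 + 4)) = 5*(-⅛) + (4 + 0*1) = -5/8 + (4 + 0) = -5/8 + 4 = 27/8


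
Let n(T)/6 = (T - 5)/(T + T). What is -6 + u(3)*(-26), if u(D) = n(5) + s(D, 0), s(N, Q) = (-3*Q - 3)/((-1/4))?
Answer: -318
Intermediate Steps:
n(T) = 3*(-5 + T)/T (n(T) = 6*((T - 5)/(T + T)) = 6*((-5 + T)/((2*T))) = 6*((-5 + T)*(1/(2*T))) = 6*((-5 + T)/(2*T)) = 3*(-5 + T)/T)
s(N, Q) = 12 + 12*Q (s(N, Q) = (-3 - 3*Q)/((-1*¼)) = (-3 - 3*Q)/(-¼) = (-3 - 3*Q)*(-4) = 12 + 12*Q)
u(D) = 12 (u(D) = (3 - 15/5) + (12 + 12*0) = (3 - 15*⅕) + (12 + 0) = (3 - 3) + 12 = 0 + 12 = 12)
-6 + u(3)*(-26) = -6 + 12*(-26) = -6 - 312 = -318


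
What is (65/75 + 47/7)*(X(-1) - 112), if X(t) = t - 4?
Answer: -31044/35 ≈ -886.97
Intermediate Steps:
X(t) = -4 + t
(65/75 + 47/7)*(X(-1) - 112) = (65/75 + 47/7)*((-4 - 1) - 112) = (65*(1/75) + 47*(⅐))*(-5 - 112) = (13/15 + 47/7)*(-117) = (796/105)*(-117) = -31044/35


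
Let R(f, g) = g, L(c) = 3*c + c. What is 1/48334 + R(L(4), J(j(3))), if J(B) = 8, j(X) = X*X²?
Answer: 386673/48334 ≈ 8.0000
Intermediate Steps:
j(X) = X³
L(c) = 4*c
1/48334 + R(L(4), J(j(3))) = 1/48334 + 8 = 386673/48334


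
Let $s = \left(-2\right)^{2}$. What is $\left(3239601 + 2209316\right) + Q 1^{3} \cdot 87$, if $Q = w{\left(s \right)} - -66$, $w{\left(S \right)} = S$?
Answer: $5455007$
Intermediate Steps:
$s = 4$
$Q = 70$ ($Q = 4 - -66 = 4 + 66 = 70$)
$\left(3239601 + 2209316\right) + Q 1^{3} \cdot 87 = \left(3239601 + 2209316\right) + 70 \cdot 1^{3} \cdot 87 = 5448917 + 70 \cdot 1 \cdot 87 = 5448917 + 70 \cdot 87 = 5448917 + 6090 = 5455007$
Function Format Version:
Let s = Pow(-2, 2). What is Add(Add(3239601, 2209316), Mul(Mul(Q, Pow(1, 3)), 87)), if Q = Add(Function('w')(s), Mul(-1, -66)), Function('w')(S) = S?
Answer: 5455007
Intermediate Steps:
s = 4
Q = 70 (Q = Add(4, Mul(-1, -66)) = Add(4, 66) = 70)
Add(Add(3239601, 2209316), Mul(Mul(Q, Pow(1, 3)), 87)) = Add(Add(3239601, 2209316), Mul(Mul(70, Pow(1, 3)), 87)) = Add(5448917, Mul(Mul(70, 1), 87)) = Add(5448917, Mul(70, 87)) = Add(5448917, 6090) = 5455007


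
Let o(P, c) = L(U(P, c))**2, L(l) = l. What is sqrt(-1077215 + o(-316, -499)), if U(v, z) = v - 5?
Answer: I*sqrt(974174) ≈ 987.0*I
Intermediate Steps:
U(v, z) = -5 + v
o(P, c) = (-5 + P)**2
sqrt(-1077215 + o(-316, -499)) = sqrt(-1077215 + (-5 - 316)**2) = sqrt(-1077215 + (-321)**2) = sqrt(-1077215 + 103041) = sqrt(-974174) = I*sqrt(974174)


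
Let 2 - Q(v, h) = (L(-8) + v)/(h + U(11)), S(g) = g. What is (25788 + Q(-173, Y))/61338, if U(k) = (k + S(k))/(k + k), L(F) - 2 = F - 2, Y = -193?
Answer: 4951499/11776896 ≈ 0.42044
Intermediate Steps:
L(F) = F (L(F) = 2 + (F - 2) = 2 + (-2 + F) = F)
U(k) = 1 (U(k) = (k + k)/(k + k) = (2*k)/((2*k)) = (2*k)*(1/(2*k)) = 1)
Q(v, h) = 2 - (-8 + v)/(1 + h) (Q(v, h) = 2 - (-8 + v)/(h + 1) = 2 - (-8 + v)/(1 + h))
(25788 + Q(-173, Y))/61338 = (25788 + (10 - 1*(-173) + 2*(-193))/(1 - 193))/61338 = (25788 + (10 + 173 - 386)/(-192))*(1/61338) = (25788 - 1/192*(-203))*(1/61338) = (25788 + 203/192)*(1/61338) = (4951499/192)*(1/61338) = 4951499/11776896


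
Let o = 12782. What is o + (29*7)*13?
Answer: 15421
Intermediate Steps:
o + (29*7)*13 = 12782 + (29*7)*13 = 12782 + 203*13 = 12782 + 2639 = 15421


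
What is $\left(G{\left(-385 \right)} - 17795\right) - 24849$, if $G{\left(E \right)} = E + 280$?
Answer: $-42749$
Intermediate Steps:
$G{\left(E \right)} = 280 + E$
$\left(G{\left(-385 \right)} - 17795\right) - 24849 = \left(\left(280 - 385\right) - 17795\right) - 24849 = \left(-105 - 17795\right) - 24849 = -17900 - 24849 = -42749$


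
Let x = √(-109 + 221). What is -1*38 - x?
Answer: -38 - 4*√7 ≈ -48.583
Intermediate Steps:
x = 4*√7 (x = √112 = 4*√7 ≈ 10.583)
-1*38 - x = -1*38 - 4*√7 = -38 - 4*√7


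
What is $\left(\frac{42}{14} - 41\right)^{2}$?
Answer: $1444$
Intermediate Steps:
$\left(\frac{42}{14} - 41\right)^{2} = \left(42 \cdot \frac{1}{14} - 41\right)^{2} = \left(3 - 41\right)^{2} = \left(-38\right)^{2} = 1444$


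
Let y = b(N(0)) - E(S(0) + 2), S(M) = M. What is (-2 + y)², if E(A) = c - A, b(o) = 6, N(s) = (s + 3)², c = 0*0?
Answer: 36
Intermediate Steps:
c = 0
N(s) = (3 + s)²
E(A) = -A (E(A) = 0 - A = -A)
y = 8 (y = 6 - (-1)*(0 + 2) = 6 - (-1)*2 = 6 - 1*(-2) = 6 + 2 = 8)
(-2 + y)² = (-2 + 8)² = 6² = 36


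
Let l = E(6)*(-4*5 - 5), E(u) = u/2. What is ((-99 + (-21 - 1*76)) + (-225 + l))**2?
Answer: 246016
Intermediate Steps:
E(u) = u/2 (E(u) = u*(1/2) = u/2)
l = -75 (l = ((1/2)*6)*(-4*5 - 5) = 3*(-20 - 5) = 3*(-25) = -75)
((-99 + (-21 - 1*76)) + (-225 + l))**2 = ((-99 + (-21 - 1*76)) + (-225 - 75))**2 = ((-99 + (-21 - 76)) - 300)**2 = ((-99 - 97) - 300)**2 = (-196 - 300)**2 = (-496)**2 = 246016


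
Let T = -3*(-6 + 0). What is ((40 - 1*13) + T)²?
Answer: 2025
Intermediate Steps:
T = 18 (T = -3*(-6) = 18)
((40 - 1*13) + T)² = ((40 - 1*13) + 18)² = ((40 - 13) + 18)² = (27 + 18)² = 45² = 2025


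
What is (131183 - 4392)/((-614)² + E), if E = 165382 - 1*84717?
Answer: 126791/457661 ≈ 0.27704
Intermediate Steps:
E = 80665 (E = 165382 - 84717 = 80665)
(131183 - 4392)/((-614)² + E) = (131183 - 4392)/((-614)² + 80665) = 126791/(376996 + 80665) = 126791/457661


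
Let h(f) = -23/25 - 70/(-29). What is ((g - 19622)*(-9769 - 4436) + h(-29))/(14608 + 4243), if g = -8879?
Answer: 293521112208/13666975 ≈ 21477.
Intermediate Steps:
h(f) = 1083/725 (h(f) = -23*1/25 - 70*(-1/29) = -23/25 + 70/29 = 1083/725)
((g - 19622)*(-9769 - 4436) + h(-29))/(14608 + 4243) = ((-8879 - 19622)*(-9769 - 4436) + 1083/725)/(14608 + 4243) = (-28501*(-14205) + 1083/725)/18851 = (404856705 + 1083/725)*(1/18851) = (293521112208/725)*(1/18851) = 293521112208/13666975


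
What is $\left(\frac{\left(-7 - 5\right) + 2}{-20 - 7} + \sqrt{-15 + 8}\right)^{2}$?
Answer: $- \frac{5003}{729} + \frac{20 i \sqrt{7}}{27} \approx -6.8628 + 1.9598 i$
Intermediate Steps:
$\left(\frac{\left(-7 - 5\right) + 2}{-20 - 7} + \sqrt{-15 + 8}\right)^{2} = \left(\frac{\left(-7 - 5\right) + 2}{-27} + \sqrt{-7}\right)^{2} = \left(\left(-12 + 2\right) \left(- \frac{1}{27}\right) + i \sqrt{7}\right)^{2} = \left(\left(-10\right) \left(- \frac{1}{27}\right) + i \sqrt{7}\right)^{2} = \left(\frac{10}{27} + i \sqrt{7}\right)^{2}$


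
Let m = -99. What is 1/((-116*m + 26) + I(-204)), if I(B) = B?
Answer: 1/11306 ≈ 8.8449e-5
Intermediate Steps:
1/((-116*m + 26) + I(-204)) = 1/((-116*(-99) + 26) - 204) = 1/((11484 + 26) - 204) = 1/(11510 - 204) = 1/11306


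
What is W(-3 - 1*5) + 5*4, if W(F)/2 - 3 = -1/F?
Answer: 105/4 ≈ 26.250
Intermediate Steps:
W(F) = 6 - 2/F (W(F) = 6 + 2*(-1/F) = 6 - 2/F)
W(-3 - 1*5) + 5*4 = (6 - 2/(-3 - 1*5)) + 5*4 = (6 - 2/(-3 - 5)) + 20 = (6 - 2/(-8)) + 20 = (6 - 2*(-⅛)) + 20 = (6 + ¼) + 20 = 25/4 + 20 = 105/4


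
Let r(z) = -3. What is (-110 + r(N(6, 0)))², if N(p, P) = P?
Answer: 12769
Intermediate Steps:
(-110 + r(N(6, 0)))² = (-110 - 3)² = (-113)² = 12769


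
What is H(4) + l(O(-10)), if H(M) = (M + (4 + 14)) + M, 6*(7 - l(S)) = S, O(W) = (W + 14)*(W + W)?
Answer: 139/3 ≈ 46.333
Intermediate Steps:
O(W) = 2*W*(14 + W) (O(W) = (14 + W)*(2*W) = 2*W*(14 + W))
l(S) = 7 - S/6
H(M) = 18 + 2*M (H(M) = (M + 18) + M = (18 + M) + M = 18 + 2*M)
H(4) + l(O(-10)) = (18 + 2*4) + (7 - (-10)*(14 - 10)/3) = (18 + 8) + (7 - (-10)*4/3) = 26 + (7 - ⅙*(-80)) = 26 + (7 + 40/3) = 26 + 61/3 = 139/3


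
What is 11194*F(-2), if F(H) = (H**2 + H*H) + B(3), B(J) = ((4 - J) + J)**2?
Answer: 268656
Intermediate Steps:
B(J) = 16 (B(J) = 4**2 = 16)
F(H) = 16 + 2*H**2 (F(H) = (H**2 + H*H) + 16 = (H**2 + H**2) + 16 = 2*H**2 + 16 = 16 + 2*H**2)
11194*F(-2) = 11194*(16 + 2*(-2)**2) = 11194*(16 + 2*4) = 11194*(16 + 8) = 11194*24 = 268656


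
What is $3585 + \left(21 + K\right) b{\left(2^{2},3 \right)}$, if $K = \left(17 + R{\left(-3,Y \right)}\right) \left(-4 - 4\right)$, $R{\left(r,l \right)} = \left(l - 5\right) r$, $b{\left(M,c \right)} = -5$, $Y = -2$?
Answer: $5000$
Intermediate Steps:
$R{\left(r,l \right)} = r \left(-5 + l\right)$ ($R{\left(r,l \right)} = \left(-5 + l\right) r = r \left(-5 + l\right)$)
$K = -304$ ($K = \left(17 - 3 \left(-5 - 2\right)\right) \left(-4 - 4\right) = \left(17 - -21\right) \left(-8\right) = \left(17 + 21\right) \left(-8\right) = 38 \left(-8\right) = -304$)
$3585 + \left(21 + K\right) b{\left(2^{2},3 \right)} = 3585 + \left(21 - 304\right) \left(-5\right) = 3585 - -1415 = 3585 + 1415 = 5000$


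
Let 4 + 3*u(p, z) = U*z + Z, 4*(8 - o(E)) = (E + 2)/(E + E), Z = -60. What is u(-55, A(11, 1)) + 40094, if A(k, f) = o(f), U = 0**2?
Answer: 120218/3 ≈ 40073.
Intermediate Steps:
U = 0
o(E) = 8 - (2 + E)/(8*E) (o(E) = 8 - (E + 2)/(4*(E + E)) = 8 - (2 + E)/(4*(2*E)) = 8 - (2 + E)*1/(2*E)/4 = 8 - (2 + E)/(8*E))
A(k, f) = (-2 + 63*f)/(8*f)
u(p, z) = -64/3 (u(p, z) = -4/3 + (0*z - 60)/3 = -4/3 + (0 - 60)/3 = -4/3 + (1/3)*(-60) = -4/3 - 20 = -64/3)
u(-55, A(11, 1)) + 40094 = -64/3 + 40094 = 120218/3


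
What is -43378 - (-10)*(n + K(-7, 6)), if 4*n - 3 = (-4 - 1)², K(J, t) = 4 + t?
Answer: -43208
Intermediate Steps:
n = 7 (n = ¾ + (-4 - 1)²/4 = ¾ + (¼)*(-5)² = ¾ + (¼)*25 = ¾ + 25/4 = 7)
-43378 - (-10)*(n + K(-7, 6)) = -43378 - (-10)*(7 + (4 + 6)) = -43378 - (-10)*(7 + 10) = -43378 - (-10)*17 = -43378 - 1*(-170) = -43378 + 170 = -43208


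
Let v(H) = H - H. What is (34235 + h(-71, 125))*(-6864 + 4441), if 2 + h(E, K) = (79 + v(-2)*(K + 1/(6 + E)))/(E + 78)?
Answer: -580817330/7 ≈ -8.2974e+7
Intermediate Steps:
v(H) = 0
h(E, K) = -2 + 79/(78 + E) (h(E, K) = -2 + (79 + 0*(K + 1/(6 + E)))/(E + 78) = -2 + (79 + 0)/(78 + E) = -2 + 79/(78 + E))
(34235 + h(-71, 125))*(-6864 + 4441) = (34235 + (-77 - 2*(-71))/(78 - 71))*(-6864 + 4441) = (34235 + (-77 + 142)/7)*(-2423) = (34235 + (⅐)*65)*(-2423) = (34235 + 65/7)*(-2423) = (239710/7)*(-2423) = -580817330/7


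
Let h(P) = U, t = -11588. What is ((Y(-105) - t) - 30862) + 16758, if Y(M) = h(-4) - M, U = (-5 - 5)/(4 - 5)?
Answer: -2401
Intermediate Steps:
U = 10 (U = -10/(-1) = -10*(-1) = 10)
h(P) = 10
Y(M) = 10 - M
((Y(-105) - t) - 30862) + 16758 = (((10 - 1*(-105)) - 1*(-11588)) - 30862) + 16758 = (((10 + 105) + 11588) - 30862) + 16758 = ((115 + 11588) - 30862) + 16758 = (11703 - 30862) + 16758 = -19159 + 16758 = -2401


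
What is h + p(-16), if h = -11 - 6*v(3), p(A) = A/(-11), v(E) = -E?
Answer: 93/11 ≈ 8.4545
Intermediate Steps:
p(A) = -A/11 (p(A) = A*(-1/11) = -A/11)
h = 7 (h = -11 - (-6)*3 = -11 - 6*(-3) = -11 + 18 = 7)
h + p(-16) = 7 - 1/11*(-16) = 7 + 16/11 = 93/11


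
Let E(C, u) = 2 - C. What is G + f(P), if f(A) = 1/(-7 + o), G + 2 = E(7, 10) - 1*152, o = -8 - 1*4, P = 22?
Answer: -3022/19 ≈ -159.05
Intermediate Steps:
o = -12 (o = -8 - 4 = -12)
G = -159 (G = -2 + ((2 - 1*7) - 1*152) = -2 + ((2 - 7) - 152) = -2 + (-5 - 152) = -2 - 157 = -159)
f(A) = -1/19 (f(A) = 1/(-7 - 12) = 1/(-19) = -1/19)
G + f(P) = -159 - 1/19 = -3022/19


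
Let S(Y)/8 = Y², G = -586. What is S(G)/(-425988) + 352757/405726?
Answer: -80360602921/14402867274 ≈ -5.5795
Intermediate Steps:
S(Y) = 8*Y²
S(G)/(-425988) + 352757/405726 = (8*(-586)²)/(-425988) + 352757/405726 = (8*343396)*(-1/425988) + 352757*(1/405726) = 2747168*(-1/425988) + 352757/405726 = -686792/106497 + 352757/405726 = -80360602921/14402867274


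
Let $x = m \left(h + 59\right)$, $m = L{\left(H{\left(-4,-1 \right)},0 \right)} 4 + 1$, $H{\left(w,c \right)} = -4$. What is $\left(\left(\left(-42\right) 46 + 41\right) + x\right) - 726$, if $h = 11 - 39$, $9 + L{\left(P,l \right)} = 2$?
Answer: $-3454$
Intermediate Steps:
$L{\left(P,l \right)} = -7$ ($L{\left(P,l \right)} = -9 + 2 = -7$)
$m = -27$ ($m = \left(-7\right) 4 + 1 = -28 + 1 = -27$)
$h = -28$
$x = -837$ ($x = - 27 \left(-28 + 59\right) = \left(-27\right) 31 = -837$)
$\left(\left(\left(-42\right) 46 + 41\right) + x\right) - 726 = \left(\left(\left(-42\right) 46 + 41\right) - 837\right) - 726 = \left(\left(-1932 + 41\right) - 837\right) - 726 = \left(-1891 - 837\right) - 726 = -2728 - 726 = -3454$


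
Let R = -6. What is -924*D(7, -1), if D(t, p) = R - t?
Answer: 12012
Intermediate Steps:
D(t, p) = -6 - t
-924*D(7, -1) = -924*(-6 - 1*7) = -924*(-6 - 7) = -924*(-13) = 12012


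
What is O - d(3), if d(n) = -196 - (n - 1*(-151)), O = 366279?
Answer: 366629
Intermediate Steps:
d(n) = -347 - n (d(n) = -196 - (n + 151) = -196 - (151 + n) = -196 + (-151 - n) = -347 - n)
O - d(3) = 366279 - (-347 - 1*3) = 366279 - (-347 - 3) = 366279 - 1*(-350) = 366279 + 350 = 366629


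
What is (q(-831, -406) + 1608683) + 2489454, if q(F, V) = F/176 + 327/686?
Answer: 247396078159/60368 ≈ 4.0981e+6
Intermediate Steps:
q(F, V) = 327/686 + F/176 (q(F, V) = F*(1/176) + 327*(1/686) = F/176 + 327/686 = 327/686 + F/176)
(q(-831, -406) + 1608683) + 2489454 = ((327/686 + (1/176)*(-831)) + 1608683) + 2489454 = ((327/686 - 831/176) + 1608683) + 2489454 = (-256257/60368 + 1608683) + 2489454 = 97112719087/60368 + 2489454 = 247396078159/60368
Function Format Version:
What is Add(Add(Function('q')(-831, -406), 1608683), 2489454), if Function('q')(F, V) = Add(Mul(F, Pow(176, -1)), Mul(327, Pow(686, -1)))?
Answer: Rational(247396078159, 60368) ≈ 4.0981e+6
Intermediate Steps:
Function('q')(F, V) = Add(Rational(327, 686), Mul(Rational(1, 176), F)) (Function('q')(F, V) = Add(Mul(F, Rational(1, 176)), Mul(327, Rational(1, 686))) = Add(Mul(Rational(1, 176), F), Rational(327, 686)) = Add(Rational(327, 686), Mul(Rational(1, 176), F)))
Add(Add(Function('q')(-831, -406), 1608683), 2489454) = Add(Add(Add(Rational(327, 686), Mul(Rational(1, 176), -831)), 1608683), 2489454) = Add(Add(Add(Rational(327, 686), Rational(-831, 176)), 1608683), 2489454) = Add(Add(Rational(-256257, 60368), 1608683), 2489454) = Add(Rational(97112719087, 60368), 2489454) = Rational(247396078159, 60368)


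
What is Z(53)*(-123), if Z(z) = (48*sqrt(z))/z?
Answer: -5904*sqrt(53)/53 ≈ -810.98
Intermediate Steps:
Z(z) = 48/sqrt(z)
Z(53)*(-123) = (48/sqrt(53))*(-123) = (48*(sqrt(53)/53))*(-123) = (48*sqrt(53)/53)*(-123) = -5904*sqrt(53)/53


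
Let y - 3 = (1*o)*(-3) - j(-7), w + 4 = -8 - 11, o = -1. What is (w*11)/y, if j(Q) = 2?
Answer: -253/4 ≈ -63.250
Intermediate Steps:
w = -23 (w = -4 + (-8 - 11) = -4 - 19 = -23)
y = 4 (y = 3 + ((1*(-1))*(-3) - 1*2) = 3 + (-1*(-3) - 2) = 3 + (3 - 2) = 3 + 1 = 4)
(w*11)/y = -23*11/4 = -253*¼ = -253/4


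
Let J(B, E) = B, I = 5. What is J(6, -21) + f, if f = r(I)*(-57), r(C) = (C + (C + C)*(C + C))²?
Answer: -628419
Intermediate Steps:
r(C) = (C + 4*C²)² (r(C) = (C + (2*C)*(2*C))² = (C + 4*C²)²)
f = -628425 (f = (5²*(1 + 4*5)²)*(-57) = (25*(1 + 20)²)*(-57) = (25*21²)*(-57) = (25*441)*(-57) = 11025*(-57) = -628425)
J(6, -21) + f = 6 - 628425 = -628419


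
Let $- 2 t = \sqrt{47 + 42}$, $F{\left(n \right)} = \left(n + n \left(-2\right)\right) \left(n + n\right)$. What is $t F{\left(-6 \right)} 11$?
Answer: $396 \sqrt{89} \approx 3735.9$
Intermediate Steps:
$F{\left(n \right)} = - 2 n^{2}$ ($F{\left(n \right)} = \left(n - 2 n\right) 2 n = - n 2 n = - 2 n^{2}$)
$t = - \frac{\sqrt{89}}{2}$ ($t = - \frac{\sqrt{47 + 42}}{2} = - \frac{\sqrt{89}}{2} \approx -4.717$)
$t F{\left(-6 \right)} 11 = - \frac{\sqrt{89}}{2} \left(- 2 \left(-6\right)^{2}\right) 11 = - \frac{\sqrt{89}}{2} \left(\left(-2\right) 36\right) 11 = - \frac{\sqrt{89}}{2} \left(-72\right) 11 = 36 \sqrt{89} \cdot 11 = 396 \sqrt{89}$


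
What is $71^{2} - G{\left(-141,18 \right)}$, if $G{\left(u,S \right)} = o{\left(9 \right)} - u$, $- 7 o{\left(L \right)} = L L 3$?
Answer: $\frac{34543}{7} \approx 4934.7$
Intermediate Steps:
$o{\left(L \right)} = - \frac{3 L^{2}}{7}$ ($o{\left(L \right)} = - \frac{L L 3}{7} = - \frac{L^{2} \cdot 3}{7} = - \frac{3 L^{2}}{7}$)
$G{\left(u,S \right)} = - \frac{243}{7} - u$ ($G{\left(u,S \right)} = - \frac{3 \cdot 9^{2}}{7} - u = \left(- \frac{3}{7}\right) 81 - u = - \frac{243}{7} - u$)
$71^{2} - G{\left(-141,18 \right)} = 71^{2} - \left(- \frac{243}{7} - -141\right) = 5041 - \left(- \frac{243}{7} + 141\right) = 5041 - \frac{744}{7} = \frac{34543}{7}$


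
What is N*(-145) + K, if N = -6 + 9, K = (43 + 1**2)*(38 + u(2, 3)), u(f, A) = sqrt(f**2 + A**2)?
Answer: 1237 + 44*sqrt(13) ≈ 1395.6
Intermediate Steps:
u(f, A) = sqrt(A**2 + f**2)
K = 1672 + 44*sqrt(13) (K = (43 + 1**2)*(38 + sqrt(3**2 + 2**2)) = (43 + 1)*(38 + sqrt(9 + 4)) = 44*(38 + sqrt(13)) = 1672 + 44*sqrt(13) ≈ 1830.6)
N = 3
N*(-145) + K = 3*(-145) + (1672 + 44*sqrt(13)) = -435 + (1672 + 44*sqrt(13)) = 1237 + 44*sqrt(13)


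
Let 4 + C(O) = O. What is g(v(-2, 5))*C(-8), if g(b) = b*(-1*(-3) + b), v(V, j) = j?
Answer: -480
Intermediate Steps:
C(O) = -4 + O
g(b) = b*(3 + b)
g(v(-2, 5))*C(-8) = (5*(3 + 5))*(-4 - 8) = (5*8)*(-12) = 40*(-12) = -480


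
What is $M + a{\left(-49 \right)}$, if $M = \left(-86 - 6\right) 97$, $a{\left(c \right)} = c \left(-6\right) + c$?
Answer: $-8679$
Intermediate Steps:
$a{\left(c \right)} = - 5 c$ ($a{\left(c \right)} = - 6 c + c = - 5 c$)
$M = -8924$ ($M = \left(-92\right) 97 = -8924$)
$M + a{\left(-49 \right)} = -8924 - -245 = -8924 + 245 = -8679$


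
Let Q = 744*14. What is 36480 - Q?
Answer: 26064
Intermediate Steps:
Q = 10416
36480 - Q = 36480 - 1*10416 = 36480 - 10416 = 26064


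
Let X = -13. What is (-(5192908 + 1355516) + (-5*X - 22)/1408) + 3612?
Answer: -9215095253/1408 ≈ -6.5448e+6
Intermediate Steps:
(-(5192908 + 1355516) + (-5*X - 22)/1408) + 3612 = (-(5192908 + 1355516) + (-5*(-13) - 22)/1408) + 3612 = (-1942/(1/((724 + 698) + 1950)) + (65 - 22)*(1/1408)) + 3612 = (-1942/(1/(1422 + 1950)) + 43*(1/1408)) + 3612 = (-1942/(1/3372) + 43/1408) + 3612 = (-1942/1/3372 + 43/1408) + 3612 = (-1942*3372 + 43/1408) + 3612 = (-6548424 + 43/1408) + 3612 = -9220180949/1408 + 3612 = -9215095253/1408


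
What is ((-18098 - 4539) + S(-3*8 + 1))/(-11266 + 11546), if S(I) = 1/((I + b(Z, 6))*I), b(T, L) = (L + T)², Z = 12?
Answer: -19589494/242305 ≈ -80.846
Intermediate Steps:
S(I) = 1/(I*(324 + I)) (S(I) = 1/((I + (6 + 12)²)*I) = 1/((I + 18²)*I) = 1/((I + 324)*I) = 1/((324 + I)*I) = 1/(I*(324 + I)))
((-18098 - 4539) + S(-3*8 + 1))/(-11266 + 11546) = ((-18098 - 4539) + 1/((-3*8 + 1)*(324 + (-3*8 + 1))))/(-11266 + 11546) = (-22637 + 1/((-24 + 1)*(324 + (-24 + 1))))/280 = (-22637 + 1/((-23)*(324 - 23)))*(1/280) = (-22637 - 1/23/301)*(1/280) = (-22637 - 1/23*1/301)*(1/280) = (-22637 - 1/6923)*(1/280) = -156715952/6923*1/280 = -19589494/242305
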